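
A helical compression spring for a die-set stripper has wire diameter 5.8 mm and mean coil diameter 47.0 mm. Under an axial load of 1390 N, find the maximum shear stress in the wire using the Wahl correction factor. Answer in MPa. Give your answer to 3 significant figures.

1010 MPa

Spring index C = D/d = 47.0/5.8 = 8.1034
K_W = (4C−1)/(4C−4) + 0.615/C = 31.414/28.414 + 0.0759 = 1.1815
τ₀ = 8FD/(πd³) = 8·1390·47.0/(π·5.8³) = 522640/612.96 = 852.65 MPa
τ_max = K·τ₀ = 1.1815 × 852.65 = 1007.4 MPa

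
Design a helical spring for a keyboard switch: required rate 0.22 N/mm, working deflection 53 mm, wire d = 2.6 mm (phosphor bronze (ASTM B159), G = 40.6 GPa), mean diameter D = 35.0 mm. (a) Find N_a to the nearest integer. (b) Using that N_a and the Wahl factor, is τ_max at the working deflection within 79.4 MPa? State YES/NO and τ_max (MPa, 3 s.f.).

N_a = Gd⁴/(8D³k) = (40.6×10³)(2.6⁴)/(8·35.0³·0.22) = 24.59 → N_a = 25
Actual rate k = Gd⁴/(8D³·25) = 0.21636 N/mm
Working load F = kδ = 0.21636·53 = 11.467 N
C = 35.0/2.6 = 13.4615; K_W = (4C−1)/(4C−4)+0.615/C = 1.1059
τ_max = K_W·8FD/(πd³) = 1.1059·58.15 = 64.306 MPa
τ_max ≤ 79.4 MPa → acceptable

(a) 25 coils; (b) YES, τ_max = 64.3 MPa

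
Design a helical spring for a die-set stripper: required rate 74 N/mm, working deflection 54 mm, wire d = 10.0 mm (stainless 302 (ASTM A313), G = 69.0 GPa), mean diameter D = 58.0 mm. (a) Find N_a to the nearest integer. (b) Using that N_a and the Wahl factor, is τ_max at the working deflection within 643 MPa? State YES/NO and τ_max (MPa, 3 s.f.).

N_a = Gd⁴/(8D³k) = (69.0×10³)(10.0⁴)/(8·58.0³·74) = 5.974 → N_a = 6
Actual rate k = Gd⁴/(8D³·6) = 73.676 N/mm
Working load F = kδ = 73.676·54 = 3978.5 N
C = 58.0/10.0 = 5.8000; K_W = (4C−1)/(4C−4)+0.615/C = 1.2623
τ_max = K_W·8FD/(πd³) = 1.2623·587.61 = 741.73 MPa
τ_max > 643 MPa → exceeds allowable

(a) 6 coils; (b) NO, τ_max = 742 MPa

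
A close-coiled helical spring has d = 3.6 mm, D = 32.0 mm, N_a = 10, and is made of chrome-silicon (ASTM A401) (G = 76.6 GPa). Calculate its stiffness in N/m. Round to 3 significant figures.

k = Gd⁴/(8D³N_a) = (76.6×10³ × 3.6⁴) / (8 × 32.0³ × 10)
  = 1.28659e+07 / 2.62144e+06 = 4.9079 N/mm = 4907.9 N/m

4910 N/m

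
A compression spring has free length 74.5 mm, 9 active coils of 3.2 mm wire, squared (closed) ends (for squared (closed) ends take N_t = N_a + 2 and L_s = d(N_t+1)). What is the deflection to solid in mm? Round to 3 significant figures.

N_t = 11; L_s = 3.2·12 = 38.4 mm
δ_solid = L₀ − L_s = 74.5 − 38.4 = 36.1 mm

36.1 mm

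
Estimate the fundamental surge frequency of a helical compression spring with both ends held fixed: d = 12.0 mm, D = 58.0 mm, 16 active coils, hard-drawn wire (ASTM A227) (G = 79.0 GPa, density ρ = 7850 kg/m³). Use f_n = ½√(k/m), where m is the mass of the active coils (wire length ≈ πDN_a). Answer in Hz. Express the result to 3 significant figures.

79.6 Hz

k = Gd⁴/(8D³N_a) = (79.0×10³)(12.0⁴)/(8·58.0³·16) = 65.593 N/mm = 65593 N/m
Wire length L = πDN_a = π·58.0·16 = 2915.4 mm
m = ρ·(πd²/4)·L = 7850 × 113.1×10⁻⁶ m² × 2.9154 m = 2.5883 kg
f_n = ½√(k/m) = 0.5·√(65593/2.5883) = 0.5·√(25342) = 79.596 Hz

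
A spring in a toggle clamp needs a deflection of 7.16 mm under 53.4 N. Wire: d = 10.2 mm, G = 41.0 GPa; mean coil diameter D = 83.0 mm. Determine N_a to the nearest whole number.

Required rate k = F/δ = 53.4/7.16 = 7.4581 N/mm
N_a = Gd⁴/(8D³k) = (41.0×10³ × 10.2⁴)/(8 × 83.0³ × 7.4581)
    = 4.43797e+08 / 3.41156e+07 = 13.01 → 13 coils

13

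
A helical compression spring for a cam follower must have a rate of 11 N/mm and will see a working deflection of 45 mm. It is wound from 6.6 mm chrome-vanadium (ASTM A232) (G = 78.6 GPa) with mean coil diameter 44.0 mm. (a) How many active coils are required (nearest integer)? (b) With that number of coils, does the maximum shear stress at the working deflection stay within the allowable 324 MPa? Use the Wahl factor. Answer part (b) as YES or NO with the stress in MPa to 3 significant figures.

N_a = Gd⁴/(8D³k) = (78.6×10³)(6.6⁴)/(8·44.0³·11) = 19.9 → N_a = 20
Actual rate k = Gd⁴/(8D³·20) = 10.943 N/mm
Working load F = kδ = 10.943·45 = 492.42 N
C = 44.0/6.6 = 6.6667; K_W = (4C−1)/(4C−4)+0.615/C = 1.2246
τ_max = K_W·8FD/(πd³) = 1.2246·191.91 = 235.01 MPa
τ_max ≤ 324 MPa → acceptable

(a) 20 coils; (b) YES, τ_max = 235 MPa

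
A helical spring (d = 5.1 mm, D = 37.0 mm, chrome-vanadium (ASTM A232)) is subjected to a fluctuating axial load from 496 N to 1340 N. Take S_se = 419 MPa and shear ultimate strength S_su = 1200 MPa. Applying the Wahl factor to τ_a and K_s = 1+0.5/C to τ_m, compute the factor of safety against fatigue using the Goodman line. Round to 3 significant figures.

0.693

C = D/d = 37.0/5.1 = 7.2549; K_W = (4C−1)/(4C−4)+0.615/C = 1.2047; K_s = 1+0.5/C = 1.0689
F_a = (F_max−F_min)/2 = 422 N; F_m = (F_max+F_min)/2 = 918 N
τ_a = K_W·8F_aD/(πd³) = 1.2047 × 299.74 = 361.09 MPa
τ_m = K_s·8F_mD/(πd³) = 1.0689 × 652.04 = 696.98 MPa
Goodman: 1/n_f = τ_a/S_se + τ_m/S_su = 361.09/419 + 696.98/1200 = 0.86179 + 0.58081 = 1.4426
n_f = 1/1.4426 = 0.6932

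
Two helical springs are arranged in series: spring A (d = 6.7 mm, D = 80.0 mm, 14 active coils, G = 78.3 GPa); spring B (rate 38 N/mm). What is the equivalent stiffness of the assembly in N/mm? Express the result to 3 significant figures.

k_A = Gd⁴/(8D³N_a) = (78.3×10³)(6.7⁴)/(8·80.0³·14) = 2.7515 N/mm
Series: 1/k_eq = 1/2.7515 + 1/38 = 0.38975; k_eq = 2.5657 N/mm

2.57 N/mm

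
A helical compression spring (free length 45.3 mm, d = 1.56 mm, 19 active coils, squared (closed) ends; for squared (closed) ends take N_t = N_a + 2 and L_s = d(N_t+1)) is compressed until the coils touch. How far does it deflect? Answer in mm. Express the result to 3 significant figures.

N_t = 21; L_s = 1.56·22 = 34.32 mm
δ_solid = L₀ − L_s = 45.3 − 34.32 = 10.98 mm

11.0 mm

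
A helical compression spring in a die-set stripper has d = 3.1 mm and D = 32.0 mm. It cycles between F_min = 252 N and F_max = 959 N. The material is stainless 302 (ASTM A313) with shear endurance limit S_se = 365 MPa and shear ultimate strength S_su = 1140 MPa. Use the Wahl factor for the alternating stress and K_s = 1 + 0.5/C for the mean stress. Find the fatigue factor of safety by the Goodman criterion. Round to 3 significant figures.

C = D/d = 32.0/3.1 = 10.3226; K_W = (4C−1)/(4C−4)+0.615/C = 1.1400; K_s = 1+0.5/C = 1.0484
F_a = (F_max−F_min)/2 = 353.5 N; F_m = (F_max+F_min)/2 = 605.5 N
τ_a = K_W·8F_aD/(πd³) = 1.1400 × 966.93 = 1102.3 MPa
τ_m = K_s·8F_mD/(πd³) = 1.0484 × 1656.2 = 1736.4 MPa
Goodman: 1/n_f = τ_a/S_se + τ_m/S_su = 1102.3/365 + 1736.4/1140 = 3.02007 + 1.52320 = 4.5433
n_f = 1/4.5433 = 0.2201

0.220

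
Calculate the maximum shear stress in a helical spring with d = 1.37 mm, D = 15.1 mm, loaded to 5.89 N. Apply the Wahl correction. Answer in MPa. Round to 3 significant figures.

99.6 MPa

Spring index C = D/d = 15.1/1.37 = 11.0219
K_W = (4C−1)/(4C−4) + 0.615/C = 43.088/40.088 + 0.0558 = 1.1306
τ₀ = 8FD/(πd³) = 8·5.89·15.1/(π·1.37³) = 711.512/8.0781 = 88.079 MPa
τ_max = K·τ₀ = 1.1306 × 88.079 = 99.585 MPa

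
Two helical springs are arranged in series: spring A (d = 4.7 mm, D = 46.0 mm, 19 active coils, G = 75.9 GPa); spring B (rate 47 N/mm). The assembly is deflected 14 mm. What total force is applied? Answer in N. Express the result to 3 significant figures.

k_A = Gd⁴/(8D³N_a) = (75.9×10³)(4.7⁴)/(8·46.0³·19) = 2.5033 N/mm
Series: 1/k_eq = 1/2.5033 + 1/47 = 0.42075; k_eq = 2.3767 N/mm
F = k_eq·δ = 2.3767·14 = 33.274 N

33.3 N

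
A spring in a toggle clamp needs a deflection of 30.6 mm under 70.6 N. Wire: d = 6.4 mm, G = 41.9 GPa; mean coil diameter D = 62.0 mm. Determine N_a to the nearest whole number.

16

Required rate k = F/δ = 70.6/30.6 = 2.3072 N/mm
N_a = Gd⁴/(8D³k) = (41.9×10³ × 6.4⁴)/(8 × 62.0³ × 2.3072)
    = 7.02965e+07 / 4.39894e+06 = 15.98 → 16 coils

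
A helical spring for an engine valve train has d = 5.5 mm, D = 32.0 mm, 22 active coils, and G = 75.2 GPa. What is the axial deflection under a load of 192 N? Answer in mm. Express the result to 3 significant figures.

k = Gd⁴/(8D³N_a) = (75.2×10³)(5.5⁴)/(8·32.0³·22) = 11.932 N/mm
δ = F/k = 192 / 11.932 = 16.091 mm

16.1 mm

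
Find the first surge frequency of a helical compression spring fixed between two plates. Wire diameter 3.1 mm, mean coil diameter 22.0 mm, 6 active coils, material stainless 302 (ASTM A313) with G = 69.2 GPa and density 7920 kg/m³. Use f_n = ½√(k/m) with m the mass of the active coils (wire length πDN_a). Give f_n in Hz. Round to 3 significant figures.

k = Gd⁴/(8D³N_a) = (69.2×10³)(3.1⁴)/(8·22.0³·6) = 12.504 N/mm = 12504 N/m
Wire length L = πDN_a = π·22.0·6 = 414.69 mm
m = ρ·(πd²/4)·L = 7920 × 7.5477×10⁻⁶ m² × 0.41469 m = 0.024789 kg
f_n = ½√(k/m) = 0.5·√(12504/0.024789) = 0.5·√(5.0441e+05) = 355.11 Hz

355 Hz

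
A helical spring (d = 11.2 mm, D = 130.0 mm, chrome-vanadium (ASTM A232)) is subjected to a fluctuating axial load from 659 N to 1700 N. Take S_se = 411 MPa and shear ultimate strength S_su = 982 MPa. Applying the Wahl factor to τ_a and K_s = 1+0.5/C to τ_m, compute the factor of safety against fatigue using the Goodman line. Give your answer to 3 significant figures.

C = D/d = 130.0/11.2 = 11.6071; K_W = (4C−1)/(4C−4)+0.615/C = 1.1237; K_s = 1+0.5/C = 1.0431
F_a = (F_max−F_min)/2 = 520.5 N; F_m = (F_max+F_min)/2 = 1179.5 N
τ_a = K_W·8F_aD/(πd³) = 1.1237 × 122.65 = 137.82 MPa
τ_m = K_s·8F_mD/(πd³) = 1.0431 × 277.92 = 289.9 MPa
Goodman: 1/n_f = τ_a/S_se + τ_m/S_su = 137.82/411 + 289.9/982 = 0.33532 + 0.29521 = 0.63053
n_f = 1/0.63053 = 1.586

1.59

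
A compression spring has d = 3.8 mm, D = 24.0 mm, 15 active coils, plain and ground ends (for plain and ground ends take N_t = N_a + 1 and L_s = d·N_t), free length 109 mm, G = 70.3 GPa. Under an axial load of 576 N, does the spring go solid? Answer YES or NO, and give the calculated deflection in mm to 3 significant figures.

k = Gd⁴/(8D³N_a) = (70.3×10³)(3.8⁴)/(8·24.0³·15) = 8.8364 N/mm
N_t = 16; L_s = 3.8·16 = 60.8 mm; δ_solid = L₀ − L_s = 109 − 60.8 = 48.2 mm
δ = F/k = 576/8.8364 = 65.185 mm
δ ≥ δ_solid → spring goes solid

YES, δ = 65.2 mm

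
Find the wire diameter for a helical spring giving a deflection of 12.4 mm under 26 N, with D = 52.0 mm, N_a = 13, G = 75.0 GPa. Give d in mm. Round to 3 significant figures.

4.50 mm

Required rate k = F/δ = 26/12.4 = 2.0968 N/mm
d = (8D³N_a·k / G)^(1/4) = (8·52.0³·13·2.0968 / (75.0×10³))^0.25
  = (408.82)^0.25 = 4.4966 mm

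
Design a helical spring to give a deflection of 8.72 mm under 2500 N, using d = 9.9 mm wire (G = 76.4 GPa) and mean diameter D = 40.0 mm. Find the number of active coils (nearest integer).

5

Required rate k = F/δ = 2500/8.72 = 286.7 N/mm
N_a = Gd⁴/(8D³k) = (76.4×10³ × 9.9⁴)/(8 × 40.0³ × 286.7)
    = 7.33895e+08 / 1.46789e+08 = 5 → 5 coils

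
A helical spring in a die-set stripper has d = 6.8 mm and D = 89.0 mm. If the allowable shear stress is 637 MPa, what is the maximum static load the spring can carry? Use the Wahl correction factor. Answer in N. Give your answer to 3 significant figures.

C = D/d = 89.0/6.8 = 13.0882
K_W = (4C−1)/(4C−4) + 0.615/C = 51.353/48.353 + 0.0470 = 1.1090
τ_max = K·8FD/(πd³) → F_max = τ_allow·πd³/(8DK)
F_max = 637·π·6.8³/(8·89.0·1.1090) = 6.2924e+05/789.63 = 796.88 N

797 N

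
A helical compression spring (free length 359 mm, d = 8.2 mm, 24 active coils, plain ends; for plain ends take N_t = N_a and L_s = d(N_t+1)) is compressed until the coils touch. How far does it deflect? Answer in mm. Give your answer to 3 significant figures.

N_t = 24; L_s = 8.2·25 = 205 mm
δ_solid = L₀ − L_s = 359 − 205 = 154 mm

154 mm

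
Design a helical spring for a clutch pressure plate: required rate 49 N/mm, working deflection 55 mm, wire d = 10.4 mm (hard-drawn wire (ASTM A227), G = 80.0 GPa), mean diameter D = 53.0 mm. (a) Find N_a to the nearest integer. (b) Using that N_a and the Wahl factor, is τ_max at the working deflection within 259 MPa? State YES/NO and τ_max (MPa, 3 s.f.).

N_a = Gd⁴/(8D³k) = (80.0×10³)(10.4⁴)/(8·53.0³·49) = 16.04 → N_a = 16
Actual rate k = Gd⁴/(8D³·16) = 49.112 N/mm
Working load F = kδ = 49.112·55 = 2701.1 N
C = 53.0/10.4 = 5.0962; K_W = (4C−1)/(4C−4)+0.615/C = 1.3038
τ_max = K_W·8FD/(πd³) = 1.3038·324.09 = 422.54 MPa
τ_max > 259 MPa → exceeds allowable

(a) 16 coils; (b) NO, τ_max = 423 MPa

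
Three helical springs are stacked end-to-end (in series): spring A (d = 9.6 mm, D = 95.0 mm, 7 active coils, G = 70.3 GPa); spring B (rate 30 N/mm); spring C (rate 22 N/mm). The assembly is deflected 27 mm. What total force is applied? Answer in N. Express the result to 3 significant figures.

170 N

k_A = Gd⁴/(8D³N_a) = (70.3×10³)(9.6⁴)/(8·95.0³·7) = 12.436 N/mm
Series: 1/k_eq = 1/12.436 + 1/30 + 1/22 = 0.1592; k_eq = 6.2814 N/mm
F = k_eq·δ = 6.2814·27 = 169.6 N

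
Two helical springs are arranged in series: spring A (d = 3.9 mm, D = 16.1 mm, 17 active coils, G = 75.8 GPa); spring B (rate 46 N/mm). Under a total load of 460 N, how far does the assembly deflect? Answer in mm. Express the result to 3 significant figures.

24.9 mm

k_A = Gd⁴/(8D³N_a) = (75.8×10³)(3.9⁴)/(8·16.1³·17) = 30.897 N/mm
Series: 1/k_eq = 1/30.897 + 1/46 = 0.054105; k_eq = 18.483 N/mm
δ = F/k_eq = 460/18.483 = 24.888 mm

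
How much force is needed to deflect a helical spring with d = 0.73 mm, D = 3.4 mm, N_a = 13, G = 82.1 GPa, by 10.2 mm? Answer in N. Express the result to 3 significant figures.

k = Gd⁴/(8D³N_a) = (82.1×10³)(0.73⁴)/(8·3.4³·13) = 5.7038 N/mm
F = k·δ = 5.7038 × 10.2 = 58.179 N

58.2 N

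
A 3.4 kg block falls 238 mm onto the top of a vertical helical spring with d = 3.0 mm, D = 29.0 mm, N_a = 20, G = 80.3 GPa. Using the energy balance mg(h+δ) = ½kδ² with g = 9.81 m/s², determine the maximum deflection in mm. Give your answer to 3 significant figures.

120 mm

k = Gd⁴/(8D³N_a) = (80.3×10³)(3.0⁴)/(8·29.0³·20) = 1.6668 N/mm
W = mg = 3.4 × 9.81 = 33.354 N
½kδ² − Wδ − Wh = 0 → δ = (W + √(W² + 2kWh))/k
δ = (33.354 + √(1112.5 + 26463.1))/1.6668 = (33.354 + 166.06)/1.6668 = 119.64 mm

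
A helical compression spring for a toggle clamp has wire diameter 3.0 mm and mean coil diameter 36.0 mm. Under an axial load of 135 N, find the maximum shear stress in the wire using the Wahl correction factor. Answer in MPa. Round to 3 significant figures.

513 MPa

Spring index C = D/d = 36.0/3.0 = 12.0000
K_W = (4C−1)/(4C−4) + 0.615/C = 47.000/44.000 + 0.0512 = 1.1194
τ₀ = 8FD/(πd³) = 8·135·36.0/(π·3.0³) = 38880/84.823 = 458.37 MPa
τ_max = K·τ₀ = 1.1194 × 458.37 = 513.11 MPa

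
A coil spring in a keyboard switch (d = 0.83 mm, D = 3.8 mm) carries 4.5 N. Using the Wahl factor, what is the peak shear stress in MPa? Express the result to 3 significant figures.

102 MPa

Spring index C = D/d = 3.8/0.83 = 4.5783
K_W = (4C−1)/(4C−4) + 0.615/C = 17.313/14.313 + 0.1343 = 1.3439
τ₀ = 8FD/(πd³) = 8·4.5·3.8/(π·0.83³) = 136.8/1.7963 = 76.156 MPa
τ_max = K·τ₀ = 1.3439 × 76.156 = 102.35 MPa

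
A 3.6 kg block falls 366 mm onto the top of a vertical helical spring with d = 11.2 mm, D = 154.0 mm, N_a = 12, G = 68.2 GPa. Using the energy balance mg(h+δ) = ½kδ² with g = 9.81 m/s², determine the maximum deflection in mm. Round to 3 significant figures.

k = Gd⁴/(8D³N_a) = (68.2×10³)(11.2⁴)/(8·154.0³·12) = 3.0607 N/mm
W = mg = 3.6 × 9.81 = 35.316 N
½kδ² − Wδ − Wh = 0 → δ = (W + √(W² + 2kWh))/k
δ = (35.316 + √(1247.2 + 79123.5))/3.0607 = (35.316 + 283.5)/3.0607 = 104.16 mm

104 mm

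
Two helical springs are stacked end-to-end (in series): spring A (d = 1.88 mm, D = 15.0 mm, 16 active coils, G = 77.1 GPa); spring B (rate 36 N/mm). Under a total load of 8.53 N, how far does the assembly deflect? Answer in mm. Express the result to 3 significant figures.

k_A = Gd⁴/(8D³N_a) = (77.1×10³)(1.88⁴)/(8·15.0³·16) = 2.2295 N/mm
Series: 1/k_eq = 1/2.2295 + 1/36 = 0.47631; k_eq = 2.0995 N/mm
δ = F/k_eq = 8.53/2.0995 = 4.063 mm

4.06 mm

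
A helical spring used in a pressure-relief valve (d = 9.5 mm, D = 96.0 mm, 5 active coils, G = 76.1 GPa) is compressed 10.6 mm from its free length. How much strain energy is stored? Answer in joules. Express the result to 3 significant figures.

0.984 J

k = Gd⁴/(8D³N_a) = (76.1×10³)(9.5⁴)/(8·96.0³·5) = 17.515 N/mm
U = ½kδ² = 0.5 × 17.515 × 10.6² = 983.98 N·mm = 0.98398 J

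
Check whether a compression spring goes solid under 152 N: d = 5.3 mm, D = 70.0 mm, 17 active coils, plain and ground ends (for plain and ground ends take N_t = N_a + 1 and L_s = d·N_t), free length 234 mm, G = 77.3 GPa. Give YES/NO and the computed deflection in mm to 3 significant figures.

NO, δ = 116 mm

k = Gd⁴/(8D³N_a) = (77.3×10³)(5.3⁴)/(8·70.0³·17) = 1.3075 N/mm
N_t = 18; L_s = 5.3·18 = 95.4 mm; δ_solid = L₀ − L_s = 234 − 95.4 = 138.6 mm
δ = F/k = 152/1.3075 = 116.25 mm
δ < δ_solid → spring does not go solid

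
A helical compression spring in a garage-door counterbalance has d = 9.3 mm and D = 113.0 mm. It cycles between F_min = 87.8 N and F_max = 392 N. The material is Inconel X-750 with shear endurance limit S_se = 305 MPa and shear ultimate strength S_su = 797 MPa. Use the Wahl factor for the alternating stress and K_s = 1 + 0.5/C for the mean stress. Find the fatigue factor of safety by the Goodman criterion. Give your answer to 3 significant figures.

3.21

C = D/d = 113.0/9.3 = 12.1505; K_W = (4C−1)/(4C−4)+0.615/C = 1.1179; K_s = 1+0.5/C = 1.0412
F_a = (F_max−F_min)/2 = 152.1 N; F_m = (F_max+F_min)/2 = 239.9 N
τ_a = K_W·8F_aD/(πd³) = 1.1179 × 54.413 = 60.826 MPa
τ_m = K_s·8F_mD/(πd³) = 1.0412 × 85.822 = 89.354 MPa
Goodman: 1/n_f = τ_a/S_se + τ_m/S_su = 60.826/305 + 89.354/797 = 0.19943 + 0.11211 = 0.31154
n_f = 1/0.31154 = 3.21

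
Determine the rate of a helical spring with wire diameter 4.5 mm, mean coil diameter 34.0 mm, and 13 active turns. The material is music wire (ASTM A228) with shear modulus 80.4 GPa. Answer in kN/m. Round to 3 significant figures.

8.07 kN/m

k = Gd⁴/(8D³N_a) = (80.4×10³ × 4.5⁴) / (8 × 34.0³ × 13)
  = 3.2969e+07 / 4.08762e+06 = 8.0656 N/mm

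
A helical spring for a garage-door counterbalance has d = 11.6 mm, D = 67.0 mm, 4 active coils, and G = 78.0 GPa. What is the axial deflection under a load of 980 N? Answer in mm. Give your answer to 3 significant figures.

k = Gd⁴/(8D³N_a) = (78.0×10³)(11.6⁴)/(8·67.0³·4) = 146.74 N/mm
δ = F/k = 980 / 146.74 = 6.6784 mm

6.68 mm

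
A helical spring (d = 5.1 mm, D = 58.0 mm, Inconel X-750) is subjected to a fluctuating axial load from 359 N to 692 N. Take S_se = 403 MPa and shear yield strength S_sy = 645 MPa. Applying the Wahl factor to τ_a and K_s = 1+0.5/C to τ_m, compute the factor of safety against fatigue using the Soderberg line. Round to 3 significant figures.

C = D/d = 58.0/5.1 = 11.3725; K_W = (4C−1)/(4C−4)+0.615/C = 1.1264; K_s = 1+0.5/C = 1.0440
F_a = (F_max−F_min)/2 = 166.5 N; F_m = (F_max+F_min)/2 = 525.5 N
τ_a = K_W·8F_aD/(πd³) = 1.1264 × 185.38 = 208.81 MPa
τ_m = K_s·8F_mD/(πd³) = 1.0440 × 585.1 = 610.82 MPa
Soderberg: 1/n_f = τ_a/S_se + τ_m/S_sy = 208.81/403 + 610.82/645 = 0.51815 + 0.94701 = 1.4652
n_f = 1/1.4652 = 0.6825

0.683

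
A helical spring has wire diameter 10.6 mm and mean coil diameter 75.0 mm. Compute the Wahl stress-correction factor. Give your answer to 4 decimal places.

1.2104

C = D/d = 75.0/10.6 = 7.0755
K_W = (4C−1)/(4C−4) + 0.615/C = 27.302/24.302 + 0.0869 = 1.2104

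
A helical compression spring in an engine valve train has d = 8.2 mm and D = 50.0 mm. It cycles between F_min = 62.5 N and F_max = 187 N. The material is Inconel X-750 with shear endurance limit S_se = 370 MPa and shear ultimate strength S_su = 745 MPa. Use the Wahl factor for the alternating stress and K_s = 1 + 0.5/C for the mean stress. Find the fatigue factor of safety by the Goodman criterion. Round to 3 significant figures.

11.1

C = D/d = 50.0/8.2 = 6.0976; K_W = (4C−1)/(4C−4)+0.615/C = 1.2480; K_s = 1+0.5/C = 1.0820
F_a = (F_max−F_min)/2 = 62.25 N; F_m = (F_max+F_min)/2 = 124.75 N
τ_a = K_W·8F_aD/(πd³) = 1.2480 × 14.375 = 17.94 MPa
τ_m = K_s·8F_mD/(πd³) = 1.0820 × 28.808 = 31.17 MPa
Goodman: 1/n_f = τ_a/S_se + τ_m/S_su = 17.94/370 + 31.17/745 = 0.04849 + 0.04184 = 0.090325
n_f = 1/0.090325 = 11.07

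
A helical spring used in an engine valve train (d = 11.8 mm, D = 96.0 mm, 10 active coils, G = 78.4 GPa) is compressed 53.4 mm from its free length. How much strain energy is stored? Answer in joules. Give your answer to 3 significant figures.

30.6 J

k = Gd⁴/(8D³N_a) = (78.4×10³)(11.8⁴)/(8·96.0³·10) = 21.475 N/mm
U = ½kδ² = 0.5 × 21.475 × 53.4² = 30619 N·mm = 30.619 J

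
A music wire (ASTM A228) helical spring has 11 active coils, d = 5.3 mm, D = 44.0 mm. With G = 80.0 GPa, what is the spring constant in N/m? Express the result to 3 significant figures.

8420 N/m

k = Gd⁴/(8D³N_a) = (80.0×10³ × 5.3⁴) / (8 × 44.0³ × 11)
  = 6.31238e+07 / 7.49619e+06 = 8.4208 N/mm = 8420.8 N/m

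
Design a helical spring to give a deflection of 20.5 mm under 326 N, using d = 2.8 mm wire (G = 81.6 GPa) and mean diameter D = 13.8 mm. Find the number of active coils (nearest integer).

Required rate k = F/δ = 326/20.5 = 15.902 N/mm
N_a = Gd⁴/(8D³k) = (81.6×10³ × 2.8⁴)/(8 × 13.8³ × 15.902)
    = 5.01559e+06 / 334342 = 15 → 15 coils

15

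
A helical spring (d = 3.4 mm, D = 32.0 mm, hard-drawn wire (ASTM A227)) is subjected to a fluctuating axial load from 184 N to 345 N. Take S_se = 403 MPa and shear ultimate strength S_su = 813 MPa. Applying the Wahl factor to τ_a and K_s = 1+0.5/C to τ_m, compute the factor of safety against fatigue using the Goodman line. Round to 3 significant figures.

C = D/d = 32.0/3.4 = 9.4118; K_W = (4C−1)/(4C−4)+0.615/C = 1.1545; K_s = 1+0.5/C = 1.0531
F_a = (F_max−F_min)/2 = 80.5 N; F_m = (F_max+F_min)/2 = 264.5 N
τ_a = K_W·8F_aD/(πd³) = 1.1545 × 166.9 = 192.68 MPa
τ_m = K_s·8F_mD/(πd³) = 1.0531 × 548.38 = 577.51 MPa
Goodman: 1/n_f = τ_a/S_se + τ_m/S_su = 192.68/403 + 577.51/813 = 0.47812 + 0.71034 = 1.1885
n_f = 1/1.1885 = 0.8414

0.841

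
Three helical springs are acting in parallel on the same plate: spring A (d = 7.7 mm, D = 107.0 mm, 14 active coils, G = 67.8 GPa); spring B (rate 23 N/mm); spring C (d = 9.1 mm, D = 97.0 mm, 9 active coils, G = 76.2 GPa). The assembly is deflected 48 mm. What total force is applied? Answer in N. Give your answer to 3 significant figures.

1570 N

k_A = Gd⁴/(8D³N_a) = (67.8×10³)(7.7⁴)/(8·107.0³·14) = 1.7371 N/mm
k_C = Gd⁴/(8D³N_a) = (76.2×10³)(9.1⁴)/(8·97.0³·9) = 7.9519 N/mm
Parallel: k_eq = 1.7371 + 23 + 7.9519 = 32.689 N/mm
F = k_eq·δ = 32.689·48 = 1569.1 N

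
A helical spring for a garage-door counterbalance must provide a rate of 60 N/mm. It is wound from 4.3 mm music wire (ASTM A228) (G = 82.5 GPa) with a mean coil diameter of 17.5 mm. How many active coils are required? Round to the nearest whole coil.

11

N_a = Gd⁴/(8D³k) = (82.5×10³ × 4.3⁴)/(8 × 17.5³ × 60)
    = 2.82051e+07 / 2.5725e+06 = 10.96 → 11 coils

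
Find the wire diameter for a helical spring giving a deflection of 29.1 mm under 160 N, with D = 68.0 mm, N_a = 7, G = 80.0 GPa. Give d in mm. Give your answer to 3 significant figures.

5.90 mm

Required rate k = F/δ = 160/29.1 = 5.4983 N/mm
d = (8D³N_a·k / G)^(1/4) = (8·68.0³·7·5.4983 / (80.0×10³))^0.25
  = (1210.2)^0.25 = 5.8981 mm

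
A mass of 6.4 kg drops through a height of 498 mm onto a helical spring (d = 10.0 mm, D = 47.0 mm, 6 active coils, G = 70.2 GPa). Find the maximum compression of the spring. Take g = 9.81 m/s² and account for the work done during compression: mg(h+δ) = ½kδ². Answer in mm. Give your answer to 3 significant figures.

21.5 mm

k = Gd⁴/(8D³N_a) = (70.2×10³)(10.0⁴)/(8·47.0³·6) = 140.86 N/mm
W = mg = 6.4 × 9.81 = 62.784 N
½kδ² − Wδ − Wh = 0 → δ = (W + √(W² + 2kWh))/k
δ = (62.784 + √(3941.8 + 8.80868e+06))/140.86 = (62.784 + 2968.6)/140.86 = 21.52 mm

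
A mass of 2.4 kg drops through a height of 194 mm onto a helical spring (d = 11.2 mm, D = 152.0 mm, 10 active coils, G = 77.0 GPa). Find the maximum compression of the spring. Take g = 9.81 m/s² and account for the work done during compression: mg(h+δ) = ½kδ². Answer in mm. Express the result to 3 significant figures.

k = Gd⁴/(8D³N_a) = (77.0×10³)(11.2⁴)/(8·152.0³·10) = 4.3126 N/mm
W = mg = 2.4 × 9.81 = 23.544 N
½kδ² − Wδ − Wh = 0 → δ = (W + √(W² + 2kWh))/k
δ = (23.544 + √(554.32 + 39396.2))/4.3126 = (23.544 + 199.88)/4.3126 = 51.806 mm

51.8 mm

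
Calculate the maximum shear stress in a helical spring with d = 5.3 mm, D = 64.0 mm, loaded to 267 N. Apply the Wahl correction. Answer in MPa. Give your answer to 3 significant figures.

327 MPa

Spring index C = D/d = 64.0/5.3 = 12.0755
K_W = (4C−1)/(4C−4) + 0.615/C = 47.302/44.302 + 0.0509 = 1.1186
τ₀ = 8FD/(πd³) = 8·267·64.0/(π·5.3³) = 136704/467.71 = 292.28 MPa
τ_max = K·τ₀ = 1.1186 × 292.28 = 326.96 MPa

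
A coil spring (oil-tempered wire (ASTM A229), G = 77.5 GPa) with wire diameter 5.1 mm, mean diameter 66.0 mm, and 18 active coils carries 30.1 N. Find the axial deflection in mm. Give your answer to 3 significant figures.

k = Gd⁴/(8D³N_a) = (77.5×10³)(5.1⁴)/(8·66.0³·18) = 1.2665 N/mm
δ = F/k = 30.1 / 1.2665 = 23.767 mm

23.8 mm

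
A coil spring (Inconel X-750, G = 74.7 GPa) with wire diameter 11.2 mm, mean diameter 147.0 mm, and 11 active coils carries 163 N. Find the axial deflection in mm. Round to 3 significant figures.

k = Gd⁴/(8D³N_a) = (74.7×10³)(11.2⁴)/(8·147.0³·11) = 4.2049 N/mm
δ = F/k = 163 / 4.2049 = 38.764 mm

38.8 mm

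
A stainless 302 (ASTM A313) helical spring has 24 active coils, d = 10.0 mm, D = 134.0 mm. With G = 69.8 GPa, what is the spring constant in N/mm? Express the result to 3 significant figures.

1.51 N/mm

k = Gd⁴/(8D³N_a) = (69.8×10³ × 10.0⁴) / (8 × 134.0³ × 24)
  = 6.98e+08 / 4.61972e+08 = 1.5109 N/mm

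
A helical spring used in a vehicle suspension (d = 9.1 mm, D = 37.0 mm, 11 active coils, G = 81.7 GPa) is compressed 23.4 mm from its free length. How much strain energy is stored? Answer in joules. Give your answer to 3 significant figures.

k = Gd⁴/(8D³N_a) = (81.7×10³)(9.1⁴)/(8·37.0³·11) = 125.69 N/mm
U = ½kδ² = 0.5 × 125.69 × 23.4² = 34411 N·mm = 34.411 J

34.4 J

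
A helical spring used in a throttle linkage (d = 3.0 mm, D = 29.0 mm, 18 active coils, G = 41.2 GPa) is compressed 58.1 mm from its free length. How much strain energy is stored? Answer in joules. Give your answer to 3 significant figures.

k = Gd⁴/(8D³N_a) = (41.2×10³)(3.0⁴)/(8·29.0³·18) = 0.95022 N/mm
U = ½kδ² = 0.5 × 0.95022 × 58.1² = 1603.8 N·mm = 1.6038 J

1.60 J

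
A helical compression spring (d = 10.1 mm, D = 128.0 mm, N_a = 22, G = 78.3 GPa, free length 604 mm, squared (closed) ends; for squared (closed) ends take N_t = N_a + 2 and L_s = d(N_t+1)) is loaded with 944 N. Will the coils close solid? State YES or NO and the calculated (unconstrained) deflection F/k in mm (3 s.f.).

YES, δ = 428 mm

k = Gd⁴/(8D³N_a) = (78.3×10³)(10.1⁴)/(8·128.0³·22) = 2.2075 N/mm
N_t = 24; L_s = 10.1·25 = 252.5 mm; δ_solid = L₀ − L_s = 604 − 252.5 = 351.5 mm
δ = F/k = 944/2.2075 = 427.63 mm
δ ≥ δ_solid → spring goes solid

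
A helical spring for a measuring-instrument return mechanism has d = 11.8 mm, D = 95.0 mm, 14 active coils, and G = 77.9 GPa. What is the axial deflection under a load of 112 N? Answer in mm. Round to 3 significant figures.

7.12 mm

k = Gd⁴/(8D³N_a) = (77.9×10³)(11.8⁴)/(8·95.0³·14) = 15.728 N/mm
δ = F/k = 112 / 15.728 = 7.121 mm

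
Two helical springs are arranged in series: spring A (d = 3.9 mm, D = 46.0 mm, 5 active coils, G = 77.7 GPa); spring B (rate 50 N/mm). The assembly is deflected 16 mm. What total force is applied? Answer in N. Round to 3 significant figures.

67.6 N

k_A = Gd⁴/(8D³N_a) = (77.7×10³)(3.9⁴)/(8·46.0³·5) = 4.6169 N/mm
Series: 1/k_eq = 1/4.6169 + 1/50 = 0.2366; k_eq = 4.2266 N/mm
F = k_eq·δ = 4.2266·16 = 67.625 N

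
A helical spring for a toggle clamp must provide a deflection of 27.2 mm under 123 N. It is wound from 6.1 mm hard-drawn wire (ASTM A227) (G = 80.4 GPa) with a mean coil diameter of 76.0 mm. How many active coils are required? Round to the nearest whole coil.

7

Required rate k = F/δ = 123/27.2 = 4.5221 N/mm
N_a = Gd⁴/(8D³k) = (80.4×10³ × 6.1⁴)/(8 × 76.0³ × 4.5221)
    = 1.11321e+08 / 1.58806e+07 = 7.01 → 7 coils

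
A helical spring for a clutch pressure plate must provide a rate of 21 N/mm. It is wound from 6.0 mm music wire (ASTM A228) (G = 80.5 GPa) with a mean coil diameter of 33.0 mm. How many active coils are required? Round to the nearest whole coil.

17

N_a = Gd⁴/(8D³k) = (80.5×10³ × 6.0⁴)/(8 × 33.0³ × 21)
    = 1.04328e+08 / 6.03742e+06 = 17.28 → 17 coils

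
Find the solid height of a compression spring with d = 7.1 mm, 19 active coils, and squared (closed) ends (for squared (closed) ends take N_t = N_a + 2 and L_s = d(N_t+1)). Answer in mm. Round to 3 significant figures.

squared (closed) ends: N_t = N_a + 2 = 19 + 2 = 21
L_s = d·(N_t+1) = 7.1 × 22 = 156.2 mm

156 mm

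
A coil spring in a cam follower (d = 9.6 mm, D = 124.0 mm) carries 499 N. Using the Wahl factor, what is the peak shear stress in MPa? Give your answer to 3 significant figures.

198 MPa

Spring index C = D/d = 124.0/9.6 = 12.9167
K_W = (4C−1)/(4C−4) + 0.615/C = 50.667/47.667 + 0.0476 = 1.1105
τ₀ = 8FD/(πd³) = 8·499·124.0/(π·9.6³) = 495008/2779.5 = 178.09 MPa
τ_max = K·τ₀ = 1.1105 × 178.09 = 197.78 MPa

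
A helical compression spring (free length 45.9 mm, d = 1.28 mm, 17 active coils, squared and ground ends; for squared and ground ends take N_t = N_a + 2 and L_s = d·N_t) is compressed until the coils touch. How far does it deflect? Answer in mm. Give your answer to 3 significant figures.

N_t = 19; L_s = 1.28·19 = 24.32 mm
δ_solid = L₀ − L_s = 45.9 − 24.32 = 21.58 mm

21.6 mm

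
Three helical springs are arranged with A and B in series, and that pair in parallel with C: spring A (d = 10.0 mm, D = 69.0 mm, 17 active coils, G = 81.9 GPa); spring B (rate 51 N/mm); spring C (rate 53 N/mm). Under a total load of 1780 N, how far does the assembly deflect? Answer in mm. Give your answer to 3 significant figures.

26.8 mm

k_A = Gd⁴/(8D³N_a) = (81.9×10³)(10.0⁴)/(8·69.0³·17) = 18.331 N/mm
Springs A,B series: k_AB = 1/(1/18.331+1/51) = 13.485 N/mm; parallel with C: k_eq = 13.485+53 = 66.485 N/mm
δ = F/k_eq = 1780/66.485 = 26.773 mm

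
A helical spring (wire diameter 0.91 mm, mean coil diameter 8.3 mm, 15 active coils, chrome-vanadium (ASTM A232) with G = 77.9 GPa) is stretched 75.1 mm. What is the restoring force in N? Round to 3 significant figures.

k = Gd⁴/(8D³N_a) = (77.9×10³)(0.91⁴)/(8·8.3³·15) = 0.77855 N/mm
F = k·δ = 0.77855 × 75.1 = 58.469 N

58.5 N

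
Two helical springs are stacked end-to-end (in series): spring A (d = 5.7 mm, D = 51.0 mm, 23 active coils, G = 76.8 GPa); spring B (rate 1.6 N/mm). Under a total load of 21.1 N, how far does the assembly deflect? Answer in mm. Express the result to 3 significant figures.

k_A = Gd⁴/(8D³N_a) = (76.8×10³)(5.7⁴)/(8·51.0³·23) = 3.3215 N/mm
Series: 1/k_eq = 1/3.3215 + 1/1.6 = 0.92607; k_eq = 1.0798 N/mm
δ = F/k_eq = 21.1/1.0798 = 19.54 mm

19.5 mm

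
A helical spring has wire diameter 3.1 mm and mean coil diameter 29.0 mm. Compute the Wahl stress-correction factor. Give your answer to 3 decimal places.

C = D/d = 29.0/3.1 = 9.3548
K_W = (4C−1)/(4C−4) + 0.615/C = 36.419/33.419 + 0.0657 = 1.1555

1.156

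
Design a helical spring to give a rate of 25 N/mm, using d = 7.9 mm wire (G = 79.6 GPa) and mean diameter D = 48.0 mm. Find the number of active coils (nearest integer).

N_a = Gd⁴/(8D³k) = (79.6×10³ × 7.9⁴)/(8 × 48.0³ × 25)
    = 3.10043e+08 / 2.21184e+07 = 14.02 → 14 coils

14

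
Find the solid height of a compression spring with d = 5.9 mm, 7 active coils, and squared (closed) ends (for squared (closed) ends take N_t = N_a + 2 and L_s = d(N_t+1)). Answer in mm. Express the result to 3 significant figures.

squared (closed) ends: N_t = N_a + 2 = 7 + 2 = 9
L_s = d·(N_t+1) = 5.9 × 10 = 59 mm

59.0 mm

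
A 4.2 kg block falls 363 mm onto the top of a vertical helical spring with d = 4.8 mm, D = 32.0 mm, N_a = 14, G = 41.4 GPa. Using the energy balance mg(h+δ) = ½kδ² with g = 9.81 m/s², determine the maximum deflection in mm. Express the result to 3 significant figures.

77.9 mm

k = Gd⁴/(8D³N_a) = (41.4×10³)(4.8⁴)/(8·32.0³·14) = 5.9882 N/mm
W = mg = 4.2 × 9.81 = 41.202 N
½kδ² − Wδ − Wh = 0 → δ = (W + √(W² + 2kWh))/k
δ = (41.202 + √(1697.6 + 179123))/5.9882 = (41.202 + 425.23)/5.9882 = 77.892 mm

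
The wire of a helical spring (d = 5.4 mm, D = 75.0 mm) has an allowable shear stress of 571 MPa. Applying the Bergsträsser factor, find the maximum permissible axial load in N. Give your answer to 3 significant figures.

430 N

C = D/d = 75.0/5.4 = 13.8889
K_B = (4C+2)/(4C−3) = 57.556/52.556 = 1.0951
τ_max = K·8FD/(πd³) → F_max = τ_allow·πd³/(8DK)
F_max = 571·π·5.4³/(8·75.0·1.0951) = 2.8247e+05/657.08 = 429.88 N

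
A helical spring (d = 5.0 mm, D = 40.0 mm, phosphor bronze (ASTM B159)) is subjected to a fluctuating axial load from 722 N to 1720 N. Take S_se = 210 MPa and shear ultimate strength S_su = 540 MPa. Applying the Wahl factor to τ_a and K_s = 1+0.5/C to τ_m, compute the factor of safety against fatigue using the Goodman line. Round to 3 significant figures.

C = D/d = 40.0/5.0 = 8.0000; K_W = (4C−1)/(4C−4)+0.615/C = 1.1840; K_s = 1+0.5/C = 1.0625
F_a = (F_max−F_min)/2 = 499 N; F_m = (F_max+F_min)/2 = 1221 N
τ_a = K_W·8F_aD/(πd³) = 1.1840 × 406.62 = 481.45 MPa
τ_m = K_s·8F_mD/(πd³) = 1.0625 × 994.96 = 1057.1 MPa
Goodman: 1/n_f = τ_a/S_se + τ_m/S_su = 481.45/210 + 1057.1/540 = 2.29261 + 1.95768 = 4.2503
n_f = 1/4.2503 = 0.2353

0.235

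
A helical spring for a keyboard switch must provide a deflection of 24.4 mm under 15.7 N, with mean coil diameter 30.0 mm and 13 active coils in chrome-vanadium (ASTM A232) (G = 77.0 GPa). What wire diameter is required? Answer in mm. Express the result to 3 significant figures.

Required rate k = F/δ = 15.7/24.4 = 0.64344 N/mm
d = (8D³N_a·k / G)^(1/4) = (8·30.0³·13·0.64344 / (77.0×10³))^0.25
  = (23.465)^0.25 = 2.2009 mm

2.20 mm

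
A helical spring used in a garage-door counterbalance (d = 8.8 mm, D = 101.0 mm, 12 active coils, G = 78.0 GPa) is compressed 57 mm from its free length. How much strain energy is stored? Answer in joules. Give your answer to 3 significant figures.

k = Gd⁴/(8D³N_a) = (78.0×10³)(8.8⁴)/(8·101.0³·12) = 4.7292 N/mm
U = ½kδ² = 0.5 × 4.7292 × 57² = 7682.6 N·mm = 7.6826 J

7.68 J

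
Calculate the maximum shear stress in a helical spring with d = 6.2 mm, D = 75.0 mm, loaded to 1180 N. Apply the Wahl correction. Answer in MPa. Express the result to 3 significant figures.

1060 MPa

Spring index C = D/d = 75.0/6.2 = 12.0968
K_W = (4C−1)/(4C−4) + 0.615/C = 47.387/44.387 + 0.0508 = 1.1184
τ₀ = 8FD/(πd³) = 8·1180·75.0/(π·6.2³) = 708000/748.73 = 945.6 MPa
τ_max = K·τ₀ = 1.1184 × 945.6 = 1057.6 MPa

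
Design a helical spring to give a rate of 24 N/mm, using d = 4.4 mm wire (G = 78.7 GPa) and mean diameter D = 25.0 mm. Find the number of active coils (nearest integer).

N_a = Gd⁴/(8D³k) = (78.7×10³ × 4.4⁴)/(8 × 25.0³ × 24)
    = 2.94975e+07 / 3e+06 = 9.833 → 10 coils

10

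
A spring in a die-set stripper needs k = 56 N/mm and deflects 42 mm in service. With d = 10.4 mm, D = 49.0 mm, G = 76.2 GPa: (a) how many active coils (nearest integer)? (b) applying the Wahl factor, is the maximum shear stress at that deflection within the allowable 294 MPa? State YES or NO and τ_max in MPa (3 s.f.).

N_a = Gd⁴/(8D³k) = (76.2×10³)(10.4⁴)/(8·49.0³·56) = 16.91 → N_a = 17
Actual rate k = Gd⁴/(8D³·17) = 55.714 N/mm
Working load F = kδ = 55.714·42 = 2340 N
C = 49.0/10.4 = 4.7115; K_W = (4C−1)/(4C−4)+0.615/C = 1.3326
τ_max = K_W·8FD/(πd³) = 1.3326·259.57 = 345.9 MPa
τ_max > 294 MPa → exceeds allowable

(a) 17 coils; (b) NO, τ_max = 346 MPa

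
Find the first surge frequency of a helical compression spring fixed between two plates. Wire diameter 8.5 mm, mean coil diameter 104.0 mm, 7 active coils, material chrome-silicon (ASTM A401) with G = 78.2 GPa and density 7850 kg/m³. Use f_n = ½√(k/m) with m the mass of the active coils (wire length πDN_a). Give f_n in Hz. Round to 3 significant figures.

k = Gd⁴/(8D³N_a) = (78.2×10³)(8.5⁴)/(8·104.0³·7) = 6.4803 N/mm = 6480.3 N/m
Wire length L = πDN_a = π·104.0·7 = 2287.1 mm
m = ρ·(πd²/4)·L = 7850 × 56.745×10⁻⁶ m² × 2.2871 m = 1.0188 kg
f_n = ½√(k/m) = 0.5·√(6480.3/1.0188) = 0.5·√(6360.9) = 39.877 Hz

39.9 Hz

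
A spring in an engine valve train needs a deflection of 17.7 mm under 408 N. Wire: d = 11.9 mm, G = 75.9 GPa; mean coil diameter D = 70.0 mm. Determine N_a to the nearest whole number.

Required rate k = F/δ = 408/17.7 = 23.051 N/mm
N_a = Gd⁴/(8D³k) = (75.9×10³ × 11.9⁴)/(8 × 70.0³ × 23.051)
    = 1.52205e+09 / 6.32515e+07 = 24.06 → 24 coils

24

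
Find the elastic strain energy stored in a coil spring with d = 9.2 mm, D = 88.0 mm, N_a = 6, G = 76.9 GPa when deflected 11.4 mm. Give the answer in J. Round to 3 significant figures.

k = Gd⁴/(8D³N_a) = (76.9×10³)(9.2⁴)/(8·88.0³·6) = 16.842 N/mm
U = ½kδ² = 0.5 × 16.842 × 11.4² = 1094.4 N·mm = 1.0944 J

1.09 J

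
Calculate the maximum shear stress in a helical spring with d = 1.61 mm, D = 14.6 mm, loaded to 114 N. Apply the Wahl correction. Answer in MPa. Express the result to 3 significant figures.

1180 MPa

Spring index C = D/d = 14.6/1.61 = 9.0683
K_W = (4C−1)/(4C−4) + 0.615/C = 35.273/32.273 + 0.0678 = 1.1608
τ₀ = 8FD/(πd³) = 8·114·14.6/(π·1.61³) = 13315.2/13.111 = 1015.6 MPa
τ_max = K·τ₀ = 1.1608 × 1015.6 = 1178.9 MPa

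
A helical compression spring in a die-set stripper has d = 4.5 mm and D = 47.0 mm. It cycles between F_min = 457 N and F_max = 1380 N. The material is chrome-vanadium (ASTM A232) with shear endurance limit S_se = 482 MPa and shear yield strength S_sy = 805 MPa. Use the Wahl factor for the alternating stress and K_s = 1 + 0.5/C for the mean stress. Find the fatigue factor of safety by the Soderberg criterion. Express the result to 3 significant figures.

0.333

C = D/d = 47.0/4.5 = 10.4444; K_W = (4C−1)/(4C−4)+0.615/C = 1.1383; K_s = 1+0.5/C = 1.0479
F_a = (F_max−F_min)/2 = 461.5 N; F_m = (F_max+F_min)/2 = 918.5 N
τ_a = K_W·8F_aD/(πd³) = 1.1383 × 606.14 = 689.96 MPa
τ_m = K_s·8F_mD/(πd³) = 1.0479 × 1206.4 = 1264.1 MPa
Soderberg: 1/n_f = τ_a/S_se + τ_m/S_sy = 689.96/482 + 1264.1/805 = 1.43146 + 1.57033 = 3.0018
n_f = 1/3.0018 = 0.3331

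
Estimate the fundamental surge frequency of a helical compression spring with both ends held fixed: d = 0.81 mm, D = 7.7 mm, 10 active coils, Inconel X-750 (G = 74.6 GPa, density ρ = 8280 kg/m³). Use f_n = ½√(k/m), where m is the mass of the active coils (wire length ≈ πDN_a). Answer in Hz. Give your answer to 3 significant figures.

461 Hz

k = Gd⁴/(8D³N_a) = (74.6×10³)(0.81⁴)/(8·7.7³·10) = 0.87926 N/mm = 879.26 N/m
Wire length L = πDN_a = π·7.7·10 = 241.9 mm
m = ρ·(πd²/4)·L = 8280 × 0.5153×10⁻⁶ m² × 0.2419 m = 0.0010321 kg
f_n = ½√(k/m) = 0.5·√(879.26/0.0010321) = 0.5·√(8.5189e+05) = 461.49 Hz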